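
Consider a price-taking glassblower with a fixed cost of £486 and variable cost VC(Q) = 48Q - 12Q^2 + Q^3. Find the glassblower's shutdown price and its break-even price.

Shutdown price = min AVC. AVC = 48 - 12Q + Q^2, with vertex at Q = 6 and minimum £12.
ATC = 486/Q + 48 - 12Q + Q^2. Setting dATC/dQ = −486/Q^2 − 12 + 2Q = 0 gives Q = 9 (since 2·9^3 − 12·9^2 = 486).
min ATC = 486/9 + 48 − 12·9 + 9^2 = £75. That is the break-even price.
For £12 ≤ P < £75 the firm produces at a loss; below £12 it shuts down.

Shutdown price = £12; break-even price = £75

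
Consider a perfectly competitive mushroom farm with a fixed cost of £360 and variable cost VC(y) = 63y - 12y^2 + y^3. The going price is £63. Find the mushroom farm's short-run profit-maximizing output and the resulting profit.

AVC = 63 - 12y + y^2 has its minimum £27 at y = 6; price £63 clears that bar, so the firm operates.
With MC = 63 - 24y + 3y^2, P = MC on the upward-sloping part at y* = 8.
TR = 63·8 = 504. TC = 360 + 248 = 608. Profit = 504 − 608 = -£104.
Shutting down would mean losing the fixed cost of £360, so operating at a loss of £104 is better by £256.

Profit = -£104 at y = 8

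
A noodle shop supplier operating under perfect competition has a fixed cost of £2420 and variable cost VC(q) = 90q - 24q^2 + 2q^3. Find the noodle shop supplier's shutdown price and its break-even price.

Shutdown price = £18; break-even price = £288

AVC = 90 - 24q + 2q^2; minimized at q = 6, giving min AVC = £18. That is the shutdown price.
ATC = 2420/q + 90 - 24q + 2q^2. Setting dATC/dq = −2420/q^2 − 24 + 4q = 0 gives q = 11 (since 4·11^3 − 24·11^2 = 2420).
min ATC = 2420/11 + 90 − 24·11 + 2·11^2 = £288. That is the break-even price.
For £18 ≤ P < £288 the firm produces at a loss; below £18 it shuts down.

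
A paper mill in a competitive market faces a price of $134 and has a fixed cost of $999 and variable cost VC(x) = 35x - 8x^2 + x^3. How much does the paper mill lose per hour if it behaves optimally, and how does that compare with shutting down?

Profit = -$189 at x = 9

AVC = 35 - 8x + x^2; min AVC = $19 at x = 4. Since P = $134 ≥ min AVC, the firm produces.
With MC = 35 - 16x + 3x^2, P = MC on the upward-sloping part at x* = 9.
TR = 134·9 = 1206. TC = 999 + 396 = 1395. Profit = 1206 − 1395 = -$189.
That loss of $189 beats the $999 the firm would lose by shutting down; producing recovers $810 of fixed cost.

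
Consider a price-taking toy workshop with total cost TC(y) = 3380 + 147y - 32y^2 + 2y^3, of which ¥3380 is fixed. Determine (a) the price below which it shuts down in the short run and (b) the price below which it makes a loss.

Shutdown price = min AVC. AVC = 147 - 32y + 2y^2, with vertex at y = 8 and minimum ¥19.
ATC = 3380/y + 147 - 32y + 2y^2. Setting dATC/dy = −3380/y^2 − 32 + 4y = 0 gives y = 13 (since 4·13^3 − 32·13^2 = 3380).
min ATC = 3380/13 + 147 − 32·13 + 2·13^2 = ¥329. That is the break-even price.
Between these two prices the firm operates at a loss; above ¥329 it earns a profit.

Shutdown price = ¥19; break-even price = ¥329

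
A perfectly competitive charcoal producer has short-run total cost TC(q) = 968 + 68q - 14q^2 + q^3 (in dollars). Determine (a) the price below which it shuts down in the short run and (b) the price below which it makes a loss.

Shutdown price = $19; break-even price = $123

AVC = 68 - 14q + q^2; minimized at q = 7, giving min AVC = $19. That is the shutdown price.
ATC = 968/q + 68 - 14q + q^2. Setting dATC/dq = −968/q^2 − 14 + 2q = 0 gives q = 11 (since 2·11^3 − 14·11^2 = 968).
min ATC = 968/11 + 68 − 14·11 + 11^2 = $123. That is the break-even price.
Between these two prices the firm operates at a loss; above $123 it earns a profit.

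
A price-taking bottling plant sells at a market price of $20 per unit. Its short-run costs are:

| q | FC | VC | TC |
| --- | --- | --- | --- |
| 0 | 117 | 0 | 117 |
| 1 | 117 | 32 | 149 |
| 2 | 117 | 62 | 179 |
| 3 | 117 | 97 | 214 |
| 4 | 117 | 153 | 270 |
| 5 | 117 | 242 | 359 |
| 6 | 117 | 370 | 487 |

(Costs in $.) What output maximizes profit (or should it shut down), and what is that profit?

Compute π = P·q − TC at each output: q=0: -117; q=1: -129; q=2: -139; q=3: -154; q=4: -190; q=5: -259; q=6: -367.
Profit is highest at q = 0. Equivalently, the lowest AVC in the table is 62/2 ≈ $31 at q = 2, and P = $20 falls below it — price never covers variable cost, so the firm shuts down and loses only its fixed cost.

q = 0 (shut down); profit = -$117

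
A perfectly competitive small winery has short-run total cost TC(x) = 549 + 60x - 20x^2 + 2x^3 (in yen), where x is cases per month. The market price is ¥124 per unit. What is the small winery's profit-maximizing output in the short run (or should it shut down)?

Produce at x = 8

Variable cost is VC = 60x - 20x^2 + 2x^3, so AVC = VC/x = 60 - 20x + 2x^2 and MC = dTC/dx = 60 - 40x + 6x^2.
The AVC parabola has its vertex at x = 20/4 = 5, where AVC = 60 - 20·5 + 2·5^2 = ¥10.
Because ¥124 ≥ ¥10, revenue can cover variable cost; the firm operates.
P = MC gives -64 - 40x + 6x^2 = 0, with roots -4/3 and 8. Take the larger (rising MC): x* = 8.
Check: AVC at x = 8 is ¥28 ≤ P, so revenue covers variable cost.
Profit = P·x − TC = 124·8 − 773 = ¥219.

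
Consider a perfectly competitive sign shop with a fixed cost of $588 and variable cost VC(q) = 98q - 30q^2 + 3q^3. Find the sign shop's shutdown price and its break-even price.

Shutdown price = $23; break-even price = $119

AVC = 98 - 30q + 3q^2; minimized at q = 5, giving min AVC = $23. That is the shutdown price.
ATC = 588/q + 98 - 30q + 3q^2. Setting dATC/dq = −588/q^2 − 30 + 6q = 0 gives q = 7 (since 6·7^3 − 30·7^2 = 588).
min ATC = 588/7 + 98 − 30·7 + 3·7^2 = $119. That is the break-even price.
Between these two prices the firm operates at a loss; above $119 it earns a profit.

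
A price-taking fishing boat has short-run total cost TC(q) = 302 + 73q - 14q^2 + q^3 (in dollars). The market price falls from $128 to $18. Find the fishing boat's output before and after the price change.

AVC = 73 - 14q + q^2, minimized at q = 7 where min AVC = $24. MC = 73 - 28q + 3q^2.
With P = $128 above the shutdown price, P = MC gives q = 11.
At P = $18 < min AVC = $24, price no longer covers variable cost at any output, so the firm shuts down: q = 0.

Output falls from 11 to 0 (the firm shuts down)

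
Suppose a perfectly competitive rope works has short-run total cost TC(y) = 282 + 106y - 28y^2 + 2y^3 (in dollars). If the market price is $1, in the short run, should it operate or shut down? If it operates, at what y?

Variable cost is VC = 106y - 28y^2 + 2y^3, so AVC = VC/y = 106 - 28y + 2y^2 and MC = dTC/dy = 106 - 56y + 6y^2.
AVC is minimized where dAVC/dy = -28 + 4y = 0, at y = 7; min AVC = 106 - 28·7 + 2·7^2 = $8.
P = $1 lies below min AVC = $8; no output level covers variable cost.
Shutting down limits the loss to fixed cost, $282.

Shut down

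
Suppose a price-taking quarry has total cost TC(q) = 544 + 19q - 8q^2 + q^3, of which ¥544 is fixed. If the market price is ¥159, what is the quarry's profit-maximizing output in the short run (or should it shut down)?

Strip out fixed cost: VC = 19q - 8q^2 + q^3. Then AVC = 19 - 8q + q^2 and MC = 19 - 16q + 3q^2.
The AVC parabola has its vertex at q = 8/2 = 4, where AVC = 19 - 8·4 + 4^2 = ¥3.
P = ¥159 exceeds min AVC = ¥3, so the firm stays open.
Set P = MC: 159 = 19 - 16q + 3q^2 → -140 - 16q + 3q^2 = 0. The roots are q = -14/3 and q = 10; the profit-maximizing output is on the rising part of MC, so q* = 10.
Check: AVC at q = 10 is ¥39 ≤ P, so revenue covers variable cost.
Profit = P·q − TC = 159·10 − 934 = ¥656.

Produce at q = 10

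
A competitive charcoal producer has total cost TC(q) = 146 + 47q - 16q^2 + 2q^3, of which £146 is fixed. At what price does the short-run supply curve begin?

Short-run supply begins at min AVC. From VC = 47q - 16q^2 + 2q^3, AVC = 47 - 16q + 2q^2.
At the minimum of AVC, MC = AVC. MC = 47 - 32q + 6q^2; setting MC = AVC gives 4q^2 - 16q = 0, so q = 4. min AVC = 15.
For P < £15 the firm produces nothing.

£15 per unit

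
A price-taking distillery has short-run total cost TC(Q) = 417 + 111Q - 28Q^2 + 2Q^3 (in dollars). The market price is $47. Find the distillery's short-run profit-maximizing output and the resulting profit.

Profit = -$161 at Q = 8

AVC = 111 - 28Q + 2Q^2 has its minimum $13 at Q = 7; price $47 clears that bar, so the firm operates.
MC = 111 - 56Q + 6Q^2. Setting P = MC and taking the root on the rising branch gives Q* = 8.
TR = 47·8 = 376. TC = 417 + 120 = 537. Profit = 376 − 537 = -$161.
By producing, the firm covers all variable cost plus $256 of fixed cost; shutting down would lose the full $417.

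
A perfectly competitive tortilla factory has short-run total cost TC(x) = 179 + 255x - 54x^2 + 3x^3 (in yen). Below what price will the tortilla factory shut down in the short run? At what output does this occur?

The firm shuts down when price falls below the minimum of average variable cost. AVC = VC/x = 255 - 54x + 3x^2.
dAVC/dx = -54 + 6x = 0 gives x = 9. min AVC = 255 - 54·9 + 3·9^2 = 12.
For P < ¥12 the firm produces nothing.

¥12 per unit, at x = 9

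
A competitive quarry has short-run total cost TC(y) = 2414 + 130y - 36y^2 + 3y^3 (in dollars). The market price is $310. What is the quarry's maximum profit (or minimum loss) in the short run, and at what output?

Profit = -$14 at y = 10

AVC = 130 - 36y + 3y^2; min AVC = $22 at y = 6. Since P = $310 ≥ min AVC, the firm produces.
MC = 130 - 72y + 9y^2. Setting P = MC and taking the root on the rising branch gives y* = 10.
TR = 310·10 = 3100. TC = 2414 + 700 = 3114. Profit = 3100 − 3114 = -$14.
That loss of $14 beats the $2414 the firm would lose by shutting down; producing recovers $2400 of fixed cost.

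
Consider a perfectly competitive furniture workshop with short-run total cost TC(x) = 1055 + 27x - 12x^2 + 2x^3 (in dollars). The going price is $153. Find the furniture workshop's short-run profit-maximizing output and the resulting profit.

AVC = 27 - 12x + 2x^2; min AVC = $9 at x = 3. Since P = $153 ≥ min AVC, the firm produces.
With MC = 27 - 24x + 6x^2, P = MC on the upward-sloping part at x* = 7.
TR = 153·7 = 1071. TC = 1055 + 287 = 1342. Profit = 1071 − 1342 = -$271.
By producing, the firm covers all variable cost plus $784 of fixed cost; shutting down would lose the full $1055.

Profit = -$271 at x = 7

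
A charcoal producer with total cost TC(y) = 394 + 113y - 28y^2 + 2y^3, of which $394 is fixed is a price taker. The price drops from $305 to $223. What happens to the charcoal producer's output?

AVC = 113 - 28y + 2y^2, minimized at y = 7 where min AVC = $15. MC = 113 - 56y + 6y^2.
With P = $305 above the shutdown price, P = MC gives y = 12.
At P = $223 ≥ min AVC, set P = MC: y = 11. The firm stays open but cuts output.

Output falls from 12 to 11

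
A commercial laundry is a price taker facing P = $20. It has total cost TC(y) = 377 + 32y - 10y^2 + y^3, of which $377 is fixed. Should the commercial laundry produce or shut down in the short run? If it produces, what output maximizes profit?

Strip out fixed cost: VC = 32y - 10y^2 + y^3. Then AVC = 32 - 10y + y^2 and MC = 32 - 20y + 3y^2.
The AVC parabola has its vertex at y = 10/2 = 5, where AVC = 32 - 10·5 + 5^2 = $7.
P = $20 exceeds min AVC = $7, so the firm stays open.
Solving P = MC: 12 - 20y + 3y^2 = 0 ⇒ y = 2/3 or 6. On the upward-sloping branch, y* = 6.
Check: AVC at y = 6 is $8 ≤ P, so revenue covers variable cost.
Profit = P·y − TC = 20·6 − 425 = -$305, a loss, but smaller than the $377 fixed cost the firm would lose by shutting down.

Produce at y = 6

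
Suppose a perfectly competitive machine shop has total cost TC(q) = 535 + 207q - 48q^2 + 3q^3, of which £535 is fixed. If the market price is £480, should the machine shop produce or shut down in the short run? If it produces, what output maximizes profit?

Produce at q = 13

Variable cost is VC = 207q - 48q^2 + 3q^3, so AVC = VC/q = 207 - 48q + 3q^2 and MC = dTC/dq = 207 - 96q + 9q^2.
AVC is minimized where dAVC/dq = -48 + 6q = 0, at q = 8; min AVC = 207 - 48·8 + 3·8^2 = £15.
Since P = £480 ≥ min AVC = £15, price covers variable cost and the firm should produce.
Set P = MC: 480 = 207 - 96q + 9q^2 → -273 - 96q + 9q^2 = 0. The roots are q = -7/3 and q = 13; the profit-maximizing output is on the rising part of MC, so q* = 13.
Check: AVC at q = 13 is £90 ≤ P, so revenue covers variable cost.
Profit = P·q − TC = 480·13 − 1705 = £4535.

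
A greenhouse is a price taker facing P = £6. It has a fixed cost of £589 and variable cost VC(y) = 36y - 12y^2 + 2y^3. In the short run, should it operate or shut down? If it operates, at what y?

Shut down

Variable cost is VC = 36y - 12y^2 + 2y^3, so AVC = VC/y = 36 - 12y + 2y^2 and MC = dTC/dy = 36 - 24y + 6y^2.
AVC is minimized where dAVC/dy = -12 + 4y = 0, at y = 3; min AVC = 36 - 12·3 + 2·3^2 = £18.
Since P = £6 < min AVC = £18, price fails to cover variable cost at any output.
Best response: produce nothing and absorb the £589 fixed cost.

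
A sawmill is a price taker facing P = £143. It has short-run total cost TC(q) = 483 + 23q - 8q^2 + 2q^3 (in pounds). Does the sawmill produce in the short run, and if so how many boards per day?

Produce at q = 6

Variable cost is VC = 23q - 8q^2 + 2q^3, so AVC = VC/q = 23 - 8q + 2q^2 and MC = dTC/dq = 23 - 16q + 6q^2.
AVC hits its minimum where MC = AVC, at q = 2, giving min AVC = 23 - 8·2 + 2·2^2 = £15.
Because £143 ≥ £15, revenue can cover variable cost; the firm operates.
Solving P = MC: -120 - 16q + 6q^2 = 0 ⇒ q = -10/3 or 6. On the upward-sloping branch, q* = 6.
Check: AVC at q = 6 is £47 ≤ P, so revenue covers variable cost.
Profit = P·q − TC = 143·6 − 765 = £93.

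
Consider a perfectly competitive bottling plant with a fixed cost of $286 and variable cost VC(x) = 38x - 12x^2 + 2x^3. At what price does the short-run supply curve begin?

Short-run supply begins at min AVC. From VC = 38x - 12x^2 + 2x^3, AVC = 38 - 12x + 2x^2.
At the minimum of AVC, MC = AVC. MC = 38 - 24x + 6x^2; setting MC = AVC gives 4x^2 - 12x = 0, so x = 3. min AVC = 20.
So the shutdown price is $20.

$20 per unit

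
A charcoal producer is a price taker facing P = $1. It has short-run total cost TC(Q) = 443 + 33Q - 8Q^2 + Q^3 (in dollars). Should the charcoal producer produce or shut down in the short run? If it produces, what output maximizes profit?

Shut down

Variable cost is VC = 33Q - 8Q^2 + Q^3, so AVC = VC/Q = 33 - 8Q + Q^2 and MC = dTC/dQ = 33 - 16Q + 3Q^2.
The AVC parabola has its vertex at Q = 8/2 = 4, where AVC = 33 - 8·4 + 4^2 = $17.
P = $1 lies below min AVC = $17; no output level covers variable cost.
The firm minimizes its loss by shutting down and losing only its fixed cost of $443.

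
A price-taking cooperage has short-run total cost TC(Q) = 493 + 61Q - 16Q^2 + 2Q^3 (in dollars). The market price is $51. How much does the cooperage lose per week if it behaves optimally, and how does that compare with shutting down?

AVC = 61 - 16Q + 2Q^2 has its minimum $29 at Q = 4; price $51 clears that bar, so the firm operates.
With MC = 61 - 32Q + 6Q^2, P = MC on the upward-sloping part at Q* = 5.
TR = 51·5 = 255. TC = 493 + 155 = 648. Profit = 255 − 648 = -$393.
Shutting down would mean losing the fixed cost of $493, so operating at a loss of $393 is better by $100.

Profit = -$393 at Q = 5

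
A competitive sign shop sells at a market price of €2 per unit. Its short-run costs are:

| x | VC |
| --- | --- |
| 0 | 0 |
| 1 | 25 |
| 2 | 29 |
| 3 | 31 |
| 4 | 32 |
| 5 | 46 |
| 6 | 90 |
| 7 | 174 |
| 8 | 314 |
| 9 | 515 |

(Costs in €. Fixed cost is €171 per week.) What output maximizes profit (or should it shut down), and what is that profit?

x = 0 (shut down); profit = -€171

Tabulate TR − TC: x=0: -171; x=1: -194; x=2: -196; x=3: -196; x=4: -195; x=5: -207; x=6: -249; x=7: -331; x=8: -469; x=9: -668.
Profit is highest at x = 0. Equivalently, the lowest AVC in the table is 32/4 ≈ €8 at x = 4, and P = €2 falls below it — price never covers variable cost, so the firm shuts down and loses only its fixed cost.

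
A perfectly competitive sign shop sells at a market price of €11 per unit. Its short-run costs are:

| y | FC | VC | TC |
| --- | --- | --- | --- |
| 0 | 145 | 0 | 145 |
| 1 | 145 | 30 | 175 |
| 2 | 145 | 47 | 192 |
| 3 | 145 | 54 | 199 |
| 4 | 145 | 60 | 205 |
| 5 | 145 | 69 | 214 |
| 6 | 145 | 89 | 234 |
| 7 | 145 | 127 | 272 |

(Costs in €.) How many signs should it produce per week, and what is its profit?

y = 0 (shut down); profit = -€145

Tabulate TR − TC: y=0: -145; y=1: -164; y=2: -170; y=3: -166; y=4: -161; y=5: -159; y=6: -168; y=7: -195.
Profit is highest at y = 0. Equivalently, the lowest AVC in the table is 69/5 ≈ €13.80 at y = 5, and P = €11 falls below it — price never covers variable cost, so the firm shuts down and loses only its fixed cost.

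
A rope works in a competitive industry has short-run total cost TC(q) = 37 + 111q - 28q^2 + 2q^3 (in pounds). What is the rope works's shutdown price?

£13 per unit

The shutdown price is the minimum of AVC. VC = 111q - 28q^2 + 2q^3, so AVC = 111 - 28q + 2q^2.
At the minimum of AVC, MC = AVC. MC = 111 - 56q + 6q^2; setting MC = AVC gives 4q^2 - 28q = 0, so q = 7. min AVC = 13.
So the shutdown price is £13.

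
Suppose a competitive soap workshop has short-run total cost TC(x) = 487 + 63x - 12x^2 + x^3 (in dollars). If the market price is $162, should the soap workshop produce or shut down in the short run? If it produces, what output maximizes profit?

Produce at x = 11

From TC, MC = TC'(x) = 63 - 24x + 3x^2 and AVC = VC/x = 63 - 12x + x^2.
AVC hits its minimum where MC = AVC, at x = 6, giving min AVC = 63 - 12·6 + 6^2 = $27.
P = $162 exceeds min AVC = $27, so the firm stays open.
P = MC gives -99 - 24x + 3x^2 = 0, with roots -3 and 11. Take the larger (rising MC): x* = 11.
Check: AVC at x = 11 is $52 ≤ P, so revenue covers variable cost.
Profit = P·x − TC = 162·11 − 1059 = $723.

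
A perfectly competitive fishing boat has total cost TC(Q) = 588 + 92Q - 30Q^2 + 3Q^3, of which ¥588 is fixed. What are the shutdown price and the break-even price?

Shutdown price = ¥17; break-even price = ¥113

AVC = 92 - 30Q + 3Q^2; minimized at Q = 5, giving min AVC = ¥17. That is the shutdown price.
ATC = 588/Q + 92 - 30Q + 3Q^2. Setting dATC/dQ = −588/Q^2 − 30 + 6Q = 0 gives Q = 7 (since 6·7^3 − 30·7^2 = 588).
min ATC = 588/7 + 92 − 30·7 + 3·7^2 = ¥113. That is the break-even price.
Between these two prices the firm operates at a loss; above ¥113 it earns a profit.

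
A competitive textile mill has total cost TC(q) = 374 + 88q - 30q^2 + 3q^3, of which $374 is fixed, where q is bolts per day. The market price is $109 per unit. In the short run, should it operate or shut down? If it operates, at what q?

From TC, MC = TC'(q) = 88 - 60q + 9q^2 and AVC = VC/q = 88 - 30q + 3q^2.
The AVC parabola has its vertex at q = 30/6 = 5, where AVC = 88 - 30·5 + 3·5^2 = $13.
Because $109 ≥ $13, revenue can cover variable cost; the firm operates.
Set P = MC: 109 = 88 - 60q + 9q^2 → -21 - 60q + 9q^2 = 0. The roots are q = -1/3 and q = 7; the profit-maximizing output is on the rising part of MC, so q* = 7.
Check: AVC at q = 7 is $25 ≤ P, so revenue covers variable cost.
Profit = P·q − TC = 109·7 − 549 = $214.

Produce at q = 7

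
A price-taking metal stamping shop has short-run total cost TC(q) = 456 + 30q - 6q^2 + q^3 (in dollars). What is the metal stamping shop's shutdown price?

$21 per unit

Short-run supply begins at min AVC. From VC = 30q - 6q^2 + q^3, AVC = 30 - 6q + q^2.
dAVC/dq = -6 + 2q = 0 gives q = 3. min AVC = 30 - 6·3 + 3^2 = 21.
For P < $21 the firm produces nothing.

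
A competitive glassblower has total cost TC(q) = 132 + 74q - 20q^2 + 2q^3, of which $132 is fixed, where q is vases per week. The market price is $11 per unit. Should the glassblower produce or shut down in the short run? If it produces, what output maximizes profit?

Shut down

Strip out fixed cost: VC = 74q - 20q^2 + 2q^3. Then AVC = 74 - 20q + 2q^2 and MC = 74 - 40q + 6q^2.
AVC hits its minimum where MC = AVC, at q = 5, giving min AVC = 74 - 20·5 + 2·5^2 = $24.
Since P = $11 < min AVC = $24, price fails to cover variable cost at any output.
Best response: produce nothing and absorb the $132 fixed cost.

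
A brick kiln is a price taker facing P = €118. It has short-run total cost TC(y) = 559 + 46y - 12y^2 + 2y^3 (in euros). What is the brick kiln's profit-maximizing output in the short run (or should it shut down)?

Strip out fixed cost: VC = 46y - 12y^2 + 2y^3. Then AVC = 46 - 12y + 2y^2 and MC = 46 - 24y + 6y^2.
The AVC parabola has its vertex at y = 12/4 = 3, where AVC = 46 - 12·3 + 2·3^2 = €28.
P = €118 exceeds min AVC = €28, so the firm stays open.
Solving P = MC: -72 - 24y + 6y^2 = 0 ⇒ y = -2 or 6. On the upward-sloping branch, y* = 6.
Check: AVC at y = 6 is €46 ≤ P, so revenue covers variable cost.
Profit = P·y − TC = 118·6 − 835 = -€127, a loss, but smaller than the €559 fixed cost the firm would lose by shutting down.

Produce at y = 6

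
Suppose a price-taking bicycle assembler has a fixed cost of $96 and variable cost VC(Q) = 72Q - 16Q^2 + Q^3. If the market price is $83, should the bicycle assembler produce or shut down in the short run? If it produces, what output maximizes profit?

Strip out fixed cost: VC = 72Q - 16Q^2 + Q^3. Then AVC = 72 - 16Q + Q^2 and MC = 72 - 32Q + 3Q^2.
The AVC parabola has its vertex at Q = 16/2 = 8, where AVC = 72 - 16·8 + 8^2 = $8.
Since P = $83 ≥ min AVC = $8, price covers variable cost and the firm should produce.
Solving P = MC: -11 - 32Q + 3Q^2 = 0 ⇒ Q = -1/3 or 11. On the upward-sloping branch, Q* = 11.
Check: AVC at Q = 11 is $17 ≤ P, so revenue covers variable cost.
Profit = P·Q − TC = 83·11 − 283 = $630.

Produce at Q = 11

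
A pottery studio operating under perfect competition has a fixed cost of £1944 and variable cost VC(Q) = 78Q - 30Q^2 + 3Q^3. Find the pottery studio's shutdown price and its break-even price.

Shutdown price = £3; break-even price = £267

AVC = 78 - 30Q + 3Q^2; minimized at Q = 5, giving min AVC = £3. That is the shutdown price.
ATC = 1944/Q + 78 - 30Q + 3Q^2. Setting dATC/dQ = −1944/Q^2 − 30 + 6Q = 0 gives Q = 9 (since 6·9^3 − 30·9^2 = 1944).
min ATC = 1944/9 + 78 − 30·9 + 3·9^2 = £267. That is the break-even price.
Between these two prices the firm operates at a loss; above £267 it earns a profit.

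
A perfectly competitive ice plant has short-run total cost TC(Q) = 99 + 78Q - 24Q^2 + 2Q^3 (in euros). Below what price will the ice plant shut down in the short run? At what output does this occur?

€6 per unit, at Q = 6

The firm shuts down when price falls below the minimum of average variable cost. AVC = VC/Q = 78 - 24Q + 2Q^2.
dAVC/dQ = -24 + 4Q = 0 gives Q = 6. min AVC = 78 - 24·6 + 2·6^2 = 6.
For P < €6 the firm produces nothing.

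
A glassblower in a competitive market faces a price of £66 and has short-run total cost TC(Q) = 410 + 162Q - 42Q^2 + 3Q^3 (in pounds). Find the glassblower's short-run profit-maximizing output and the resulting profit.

AVC = 162 - 42Q + 3Q^2; min AVC = £15 at Q = 7. Since P = £66 ≥ min AVC, the firm produces.
With MC = 162 - 84Q + 9Q^2, P = MC on the upward-sloping part at Q* = 8.
TR = 66·8 = 528. TC = 410 + 144 = 554. Profit = 528 − 554 = -£26.
Shutting down would mean losing the fixed cost of £410, so operating at a loss of £26 is better by £384.

Profit = -£26 at Q = 8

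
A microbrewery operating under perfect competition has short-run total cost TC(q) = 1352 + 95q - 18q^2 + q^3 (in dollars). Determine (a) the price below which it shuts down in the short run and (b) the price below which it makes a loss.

Shutdown price = min AVC. AVC = 95 - 18q + q^2, with vertex at q = 9 and minimum $14.
ATC = 1352/q + 95 - 18q + q^2. Setting dATC/dq = −1352/q^2 − 18 + 2q = 0 gives q = 13 (since 2·13^3 − 18·13^2 = 1352).
min ATC = 1352/13 + 95 − 18·13 + 13^2 = $134. That is the break-even price.
Between these two prices the firm operates at a loss; above $134 it earns a profit.

Shutdown price = $14; break-even price = $134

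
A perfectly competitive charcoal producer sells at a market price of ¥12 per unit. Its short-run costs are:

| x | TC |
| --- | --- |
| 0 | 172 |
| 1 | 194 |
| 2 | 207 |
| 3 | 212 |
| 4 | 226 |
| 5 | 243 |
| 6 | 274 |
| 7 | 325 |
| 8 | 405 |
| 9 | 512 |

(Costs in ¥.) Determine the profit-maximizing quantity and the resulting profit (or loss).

Compute π = P·x − TC at each output: x=0: -172; x=1: -182; x=2: -183; x=3: -176; x=4: -178; x=5: -183; x=6: -202; x=7: -241; x=8: -309; x=9: -404.
Profit is highest at x = 0. Equivalently, the lowest AVC in the table is 40/3 ≈ ¥13.33 at x = 3, and P = ¥12 falls below it — price never covers variable cost, so the firm shuts down and loses only its fixed cost.

x = 0 (shut down); profit = -¥172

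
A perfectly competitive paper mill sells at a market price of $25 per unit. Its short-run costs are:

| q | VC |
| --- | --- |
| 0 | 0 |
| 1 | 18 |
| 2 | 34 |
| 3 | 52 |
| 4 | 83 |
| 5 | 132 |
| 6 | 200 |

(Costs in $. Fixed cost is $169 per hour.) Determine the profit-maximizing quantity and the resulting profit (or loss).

q = 3; profit = -$146

Compute π = P·q − TC at each output: q=0: -169; q=1: -162; q=2: -153; q=3: -146; q=4: -152; q=5: -176; q=6: -219.
Profit is maximized at q = 3. AVC there is 52/3 = $17.33 ≤ P, so producing beats shutting down (which would give -$169).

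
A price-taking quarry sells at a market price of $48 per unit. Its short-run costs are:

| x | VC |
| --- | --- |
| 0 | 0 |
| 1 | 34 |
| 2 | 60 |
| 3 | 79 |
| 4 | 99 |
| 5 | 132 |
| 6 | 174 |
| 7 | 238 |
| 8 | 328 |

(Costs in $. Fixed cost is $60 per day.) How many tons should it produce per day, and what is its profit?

x = 6; profit = $54

Profit at each row (π = 48x − TC): x=0: -60; x=1: -46; x=2: -24; x=3: 5; x=4: 33; x=5: 48; x=6: 54; x=7: 38; x=8: -4.
Profit is maximized at x = 6. AVC there is 174/6 = $29 ≤ P, so producing beats shutting down (which would give -$60).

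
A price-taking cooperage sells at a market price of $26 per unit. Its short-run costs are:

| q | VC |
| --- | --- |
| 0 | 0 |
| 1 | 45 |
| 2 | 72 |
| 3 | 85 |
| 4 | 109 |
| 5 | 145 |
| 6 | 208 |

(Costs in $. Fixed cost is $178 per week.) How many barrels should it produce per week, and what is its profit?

q = 0 (shut down); profit = -$178

Profit at each row (π = 26q − TC): q=0: -178; q=1: -197; q=2: -198; q=3: -185; q=4: -183; q=5: -193; q=6: -230.
Profit is highest at q = 0. Equivalently, the lowest AVC in the table is 109/4 ≈ $27.25 at q = 4, and P = $26 falls below it — price never covers variable cost, so the firm shuts down and loses only its fixed cost.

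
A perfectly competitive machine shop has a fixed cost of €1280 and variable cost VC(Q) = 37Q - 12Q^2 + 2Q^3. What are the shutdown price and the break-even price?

AVC = 37 - 12Q + 2Q^2; minimized at Q = 3, giving min AVC = €19. That is the shutdown price.
ATC = 1280/Q + 37 - 12Q + 2Q^2. Setting dATC/dQ = −1280/Q^2 − 12 + 4Q = 0 gives Q = 8 (since 4·8^3 − 12·8^2 = 1280).
min ATC = 1280/8 + 37 − 12·8 + 2·8^2 = €229. That is the break-even price.
For €19 ≤ P < €229 the firm produces at a loss; below €19 it shuts down.

Shutdown price = €19; break-even price = €229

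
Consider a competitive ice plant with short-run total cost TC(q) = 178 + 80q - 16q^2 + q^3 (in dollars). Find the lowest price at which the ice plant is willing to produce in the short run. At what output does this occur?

Short-run supply begins at min AVC. From VC = 80q - 16q^2 + q^3, AVC = 80 - 16q + q^2.
At the minimum of AVC, MC = AVC. MC = 80 - 32q + 3q^2; setting MC = AVC gives 2q^2 - 16q = 0, so q = 8. min AVC = 16.
For P < $16 the firm produces nothing.

$16 per unit, at q = 8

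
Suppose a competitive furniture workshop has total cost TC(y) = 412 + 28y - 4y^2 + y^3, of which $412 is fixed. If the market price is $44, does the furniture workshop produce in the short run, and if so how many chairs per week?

Strip out fixed cost: VC = 28y - 4y^2 + y^3. Then AVC = 28 - 4y + y^2 and MC = 28 - 8y + 3y^2.
The AVC parabola has its vertex at y = 4/2 = 2, where AVC = 28 - 4·2 + 2^2 = $24.
Because $44 ≥ $24, revenue can cover variable cost; the firm operates.
Set P = MC: 44 = 28 - 8y + 3y^2 → -16 - 8y + 3y^2 = 0. The roots are y = -4/3 and y = 4; the profit-maximizing output is on the rising part of MC, so y* = 4.
Check: AVC at y = 4 is $28 ≤ P, so revenue covers variable cost.
Profit = P·y − TC = 44·4 − 524 = -$348, a loss, but smaller than the $412 fixed cost the firm would lose by shutting down.

Produce at y = 4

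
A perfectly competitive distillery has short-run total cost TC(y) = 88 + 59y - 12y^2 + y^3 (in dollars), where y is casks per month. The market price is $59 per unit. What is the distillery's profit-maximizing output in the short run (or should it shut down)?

Produce at y = 8

Strip out fixed cost: VC = 59y - 12y^2 + y^3. Then AVC = 59 - 12y + y^2 and MC = 59 - 24y + 3y^2.
AVC hits its minimum where MC = AVC, at y = 6, giving min AVC = 59 - 12·6 + 6^2 = $23.
P = $59 exceeds min AVC = $23, so the firm stays open.
P = MC gives -24y + 3y^2 = 0, with roots 0 and 8. Take the larger (rising MC): y* = 8.
Check: AVC at y = 8 is $27 ≤ P, so revenue covers variable cost.
Profit = P·y − TC = 59·8 − 304 = $168.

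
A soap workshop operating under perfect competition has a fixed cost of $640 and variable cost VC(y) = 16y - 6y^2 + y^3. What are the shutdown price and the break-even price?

Shutdown price = $7; break-even price = $112

Shutdown price = min AVC. AVC = 16 - 6y + y^2, with vertex at y = 3 and minimum $7.
ATC = 640/y + 16 - 6y + y^2. Setting dATC/dy = −640/y^2 − 6 + 2y = 0 gives y = 8 (since 2·8^3 − 6·8^2 = 640).
min ATC = 640/8 + 16 − 6·8 + 8^2 = $112. That is the break-even price.
For $7 ≤ P < $112 the firm produces at a loss; below $7 it shuts down.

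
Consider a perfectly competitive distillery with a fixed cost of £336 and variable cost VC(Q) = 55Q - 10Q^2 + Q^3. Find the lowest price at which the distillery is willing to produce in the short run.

£30 per unit

The shutdown price is the minimum of AVC. VC = 55Q - 10Q^2 + Q^3, so AVC = 55 - 10Q + Q^2.
At the minimum of AVC, MC = AVC. MC = 55 - 20Q + 3Q^2; setting MC = AVC gives 2Q^2 - 10Q = 0, so Q = 5. min AVC = 30.
So the shutdown price is £30.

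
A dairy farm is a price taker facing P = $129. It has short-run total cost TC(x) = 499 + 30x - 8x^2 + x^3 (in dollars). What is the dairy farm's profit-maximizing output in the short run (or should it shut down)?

Produce at x = 9

Strip out fixed cost: VC = 30x - 8x^2 + x^3. Then AVC = 30 - 8x + x^2 and MC = 30 - 16x + 3x^2.
The AVC parabola has its vertex at x = 8/2 = 4, where AVC = 30 - 8·4 + 4^2 = $14.
Because $129 ≥ $14, revenue can cover variable cost; the firm operates.
Solving P = MC: -99 - 16x + 3x^2 = 0 ⇒ x = -11/3 or 9. On the upward-sloping branch, x* = 9.
Check: AVC at x = 9 is $39 ≤ P, so revenue covers variable cost.
Profit = P·x − TC = 129·9 − 850 = $311.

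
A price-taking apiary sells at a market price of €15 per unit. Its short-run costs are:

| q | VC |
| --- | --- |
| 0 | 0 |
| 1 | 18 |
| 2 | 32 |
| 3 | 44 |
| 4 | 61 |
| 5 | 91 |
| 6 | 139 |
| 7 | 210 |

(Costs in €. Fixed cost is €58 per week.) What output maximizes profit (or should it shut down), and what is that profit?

q = 3; profit = -€57

Compute π = P·q − TC at each output: q=0: -58; q=1: -61; q=2: -60; q=3: -57; q=4: -59; q=5: -74; q=6: -107; q=7: -163.
Profit is maximized at q = 3. AVC there is 44/3 = €14.67 ≤ P, so producing beats shutting down (which would give -€58).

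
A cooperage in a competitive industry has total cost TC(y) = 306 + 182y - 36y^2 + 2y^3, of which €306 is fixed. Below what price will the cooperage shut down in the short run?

The firm shuts down when price falls below the minimum of average variable cost. AVC = VC/y = 182 - 36y + 2y^2.
dAVC/dy = -36 + 4y = 0 gives y = 9. min AVC = 182 - 36·9 + 2·9^2 = 20.
For P < €20 the firm produces nothing.

€20 per unit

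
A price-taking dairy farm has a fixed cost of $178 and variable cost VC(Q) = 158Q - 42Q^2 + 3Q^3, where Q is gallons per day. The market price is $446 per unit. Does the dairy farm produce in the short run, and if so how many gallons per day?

Produce at Q = 12

Strip out fixed cost: VC = 158Q - 42Q^2 + 3Q^3. Then AVC = 158 - 42Q + 3Q^2 and MC = 158 - 84Q + 9Q^2.
The AVC parabola has its vertex at Q = 42/6 = 7, where AVC = 158 - 42·7 + 3·7^2 = $11.
Because $446 ≥ $11, revenue can cover variable cost; the firm operates.
Set P = MC: 446 = 158 - 84Q + 9Q^2 → -288 - 84Q + 9Q^2 = 0. The roots are Q = -8/3 and Q = 12; the profit-maximizing output is on the rising part of MC, so Q* = 12.
Check: AVC at Q = 12 is $86 ≤ P, so revenue covers variable cost.
Profit = P·Q − TC = 446·12 − 1210 = $4142.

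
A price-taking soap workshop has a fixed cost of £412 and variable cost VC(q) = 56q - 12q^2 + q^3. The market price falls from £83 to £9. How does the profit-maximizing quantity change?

MC = 56 - 24q + 3q^2; the shutdown threshold is min AVC = £20 (at q = 6).
At P = £83 ≥ min AVC, set P = MC on the rising branch: q = 9.
At P = £9 < min AVC = £20, price no longer covers variable cost at any output, so the firm shuts down: q = 0.

Output falls from 9 to 0 (the firm shuts down)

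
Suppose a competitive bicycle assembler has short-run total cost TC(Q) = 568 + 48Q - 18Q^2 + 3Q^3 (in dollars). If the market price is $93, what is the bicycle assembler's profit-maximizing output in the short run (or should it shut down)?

From TC, MC = TC'(Q) = 48 - 36Q + 9Q^2 and AVC = VC/Q = 48 - 18Q + 3Q^2.
The AVC parabola has its vertex at Q = 18/6 = 3, where AVC = 48 - 18·3 + 3·3^2 = $21.
P = $93 exceeds min AVC = $21, so the firm stays open.
Solving P = MC: -45 - 36Q + 9Q^2 = 0 ⇒ Q = -1 or 5. On the upward-sloping branch, Q* = 5.
Check: AVC at Q = 5 is $33 ≤ P, so revenue covers variable cost.
Profit = P·Q − TC = 93·5 − 733 = -$268, a loss, but smaller than the $568 fixed cost the firm would lose by shutting down.

Produce at Q = 5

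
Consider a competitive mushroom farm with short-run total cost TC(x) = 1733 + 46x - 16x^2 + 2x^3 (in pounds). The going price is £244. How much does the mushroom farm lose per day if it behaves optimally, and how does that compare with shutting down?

AVC = 46 - 16x + 2x^2 has its minimum £14 at x = 4; price £244 clears that bar, so the firm operates.
MC = 46 - 32x + 6x^2. Setting P = MC and taking the root on the rising branch gives x* = 9.
TR = 244·9 = 2196. TC = 1733 + 576 = 2309. Profit = 2196 − 2309 = -£113.
Shutting down would mean losing the fixed cost of £1733, so operating at a loss of £113 is better by £1620.

Profit = -£113 at x = 9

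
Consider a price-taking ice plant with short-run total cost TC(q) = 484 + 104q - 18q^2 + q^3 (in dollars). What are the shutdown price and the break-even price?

AVC = 104 - 18q + q^2; minimized at q = 9, giving min AVC = $23. That is the shutdown price.
ATC = 484/q + 104 - 18q + q^2. Setting dATC/dq = −484/q^2 − 18 + 2q = 0 gives q = 11 (since 2·11^3 − 18·11^2 = 484).
min ATC = 484/11 + 104 − 18·11 + 11^2 = $71. That is the break-even price.
Between these two prices the firm operates at a loss; above $71 it earns a profit.

Shutdown price = $23; break-even price = $71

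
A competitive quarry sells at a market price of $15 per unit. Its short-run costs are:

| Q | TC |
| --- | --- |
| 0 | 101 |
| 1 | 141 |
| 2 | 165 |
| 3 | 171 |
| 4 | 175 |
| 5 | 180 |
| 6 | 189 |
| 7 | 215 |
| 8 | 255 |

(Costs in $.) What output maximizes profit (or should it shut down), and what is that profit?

Q = 6; profit = -$99

Compute π = P·Q − TC at each output: Q=0: -101; Q=1: -126; Q=2: -135; Q=3: -126; Q=4: -115; Q=5: -105; Q=6: -99; Q=7: -110; Q=8: -135.
Profit is maximized at Q = 6. AVC there is 88/6 = $14.67 ≤ P, so producing beats shutting down (which would give -$101).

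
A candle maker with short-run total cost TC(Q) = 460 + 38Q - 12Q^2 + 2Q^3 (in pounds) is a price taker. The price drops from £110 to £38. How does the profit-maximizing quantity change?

AVC = 38 - 12Q + 2Q^2, minimized at Q = 3 where min AVC = £20. MC = 38 - 24Q + 6Q^2.
At P = £110 ≥ min AVC, set P = MC on the rising branch: Q = 6.
At P = £38 ≥ min AVC, set P = MC: Q = 4. The firm stays open but cuts output.

Output falls from 6 to 4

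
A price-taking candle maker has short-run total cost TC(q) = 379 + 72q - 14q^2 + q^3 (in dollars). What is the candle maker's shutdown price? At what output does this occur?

$23 per unit, at q = 7

The shutdown price is the minimum of AVC. VC = 72q - 14q^2 + q^3, so AVC = 72 - 14q + q^2.
At the minimum of AVC, MC = AVC. MC = 72 - 28q + 3q^2; setting MC = AVC gives 2q^2 - 14q = 0, so q = 7. min AVC = 23.
So the shutdown price is $23.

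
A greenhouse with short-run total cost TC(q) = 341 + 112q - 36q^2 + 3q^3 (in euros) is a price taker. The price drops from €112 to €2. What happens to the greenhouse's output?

Output falls from 8 to 0 (the firm shuts down)

MC = 112 - 72q + 9q^2; the shutdown threshold is min AVC = €4 (at q = 6).
With P = €112 above the shutdown price, P = MC gives q = 8.
At P = €2 < min AVC = €4, price no longer covers variable cost at any output, so the firm shuts down: q = 0.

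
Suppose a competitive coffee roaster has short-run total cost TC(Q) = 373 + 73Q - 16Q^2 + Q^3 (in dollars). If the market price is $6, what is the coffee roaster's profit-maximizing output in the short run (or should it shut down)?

Strip out fixed cost: VC = 73Q - 16Q^2 + Q^3. Then AVC = 73 - 16Q + Q^2 and MC = 73 - 32Q + 3Q^2.
AVC hits its minimum where MC = AVC, at Q = 8, giving min AVC = 73 - 16·8 + 8^2 = $9.
Since P = $6 < min AVC = $9, price fails to cover variable cost at any output.
Best response: produce nothing and absorb the $373 fixed cost.

Shut down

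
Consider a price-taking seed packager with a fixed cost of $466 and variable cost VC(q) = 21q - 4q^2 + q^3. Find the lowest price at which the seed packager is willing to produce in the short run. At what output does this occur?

$17 per unit, at q = 2

The firm shuts down when price falls below the minimum of average variable cost. AVC = VC/q = 21 - 4q + q^2.
At the minimum of AVC, MC = AVC. MC = 21 - 8q + 3q^2; setting MC = AVC gives 2q^2 - 4q = 0, so q = 2. min AVC = 17.
So the shutdown price is $17.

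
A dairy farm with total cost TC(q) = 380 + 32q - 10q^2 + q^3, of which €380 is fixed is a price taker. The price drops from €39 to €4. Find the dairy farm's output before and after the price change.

AVC = 32 - 10q + q^2, minimized at q = 5 where min AVC = €7. MC = 32 - 20q + 3q^2.
At P = €39 ≥ min AVC, set P = MC on the rising branch: q = 7.
At P = €4 < min AVC = €7, price no longer covers variable cost at any output, so the firm shuts down: q = 0.

Output falls from 7 to 0 (the firm shuts down)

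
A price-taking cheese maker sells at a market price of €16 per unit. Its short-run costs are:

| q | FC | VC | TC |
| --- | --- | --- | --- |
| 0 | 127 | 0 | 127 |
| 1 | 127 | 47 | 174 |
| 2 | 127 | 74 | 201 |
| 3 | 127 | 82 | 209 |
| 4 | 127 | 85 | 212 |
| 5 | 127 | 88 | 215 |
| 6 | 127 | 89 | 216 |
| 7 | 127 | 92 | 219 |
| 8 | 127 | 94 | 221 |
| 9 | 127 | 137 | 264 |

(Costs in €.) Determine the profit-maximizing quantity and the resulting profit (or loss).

q = 8; profit = -€93

Profit at each row (π = 16q − TC): q=0: -127; q=1: -158; q=2: -169; q=3: -161; q=4: -148; q=5: -135; q=6: -120; q=7: -107; q=8: -93; q=9: -120.
Profit is maximized at q = 8. AVC there is 94/8 = €11.75 ≤ P, so producing beats shutting down (which would give -€127).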